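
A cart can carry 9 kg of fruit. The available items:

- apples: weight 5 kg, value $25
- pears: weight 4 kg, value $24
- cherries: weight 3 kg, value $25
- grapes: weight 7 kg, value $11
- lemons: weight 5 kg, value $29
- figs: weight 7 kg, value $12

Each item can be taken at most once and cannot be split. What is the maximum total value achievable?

Check high-value combinations within 9 kg:
- cherries+lemons: weight 3+5=8, value 25+29=54
- pears+lemons: weight 4+5=9, value 24+29=53
- apples+cherries: weight 5+3=8, value 25+25=50
Best: $54.

$54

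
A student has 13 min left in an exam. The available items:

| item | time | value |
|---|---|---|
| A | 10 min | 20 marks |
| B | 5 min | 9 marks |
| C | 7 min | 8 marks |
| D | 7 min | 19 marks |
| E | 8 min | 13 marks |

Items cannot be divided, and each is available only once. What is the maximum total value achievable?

Check high-value combinations within 13 min:
- B+D: time 5+7=12, value 9+19=28
- B+E: time 5+8=13, value 9+13=22
- A: time 10, value 20
- D: time 7, value 19
- B+C: time 5+7=12, value 9+8=17
Best: 28 marks.

28 marks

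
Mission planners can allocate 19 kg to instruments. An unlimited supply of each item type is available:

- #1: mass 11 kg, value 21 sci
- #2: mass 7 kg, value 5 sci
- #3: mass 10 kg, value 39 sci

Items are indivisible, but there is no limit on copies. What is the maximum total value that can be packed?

Best value-per-unit is #3 at 39/10; filling with it alone gives 1×39 = 39.
Optimal mix: 1×#2 + 1×#3 → mass 17, value 44.

44 sci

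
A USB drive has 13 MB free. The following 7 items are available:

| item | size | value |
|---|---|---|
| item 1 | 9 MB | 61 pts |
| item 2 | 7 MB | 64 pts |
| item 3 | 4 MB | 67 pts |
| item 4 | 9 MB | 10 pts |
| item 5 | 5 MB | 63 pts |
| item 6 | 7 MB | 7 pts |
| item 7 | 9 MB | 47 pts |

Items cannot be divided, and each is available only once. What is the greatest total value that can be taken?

Check high-value combinations within 13 MB:
- item 2+item 3: size 7+4=11, value 64+67=131
- item 3+item 5: size 4+5=9, value 67+63=130
- item 1+item 3: size 9+4=13, value 61+67=128
- item 2+item 5: size 7+5=12, value 64+63=127
Best: 131 pts.

131 pts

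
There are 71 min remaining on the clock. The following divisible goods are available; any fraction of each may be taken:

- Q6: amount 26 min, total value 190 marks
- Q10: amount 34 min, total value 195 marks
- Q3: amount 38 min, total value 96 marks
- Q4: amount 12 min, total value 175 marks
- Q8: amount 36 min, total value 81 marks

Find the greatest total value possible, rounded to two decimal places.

554.26

Take in order of value per unit:
- Q4 (175/12 per unit): all 12 → value 175, running total 175.00
- Q6 (190/26 per unit): all 26 → value 190, running total 365.00
- Q10 (195/34 per unit): 33 of 34 → value 33×195/34 = 189.2647, running total 554.26
Total 554.26.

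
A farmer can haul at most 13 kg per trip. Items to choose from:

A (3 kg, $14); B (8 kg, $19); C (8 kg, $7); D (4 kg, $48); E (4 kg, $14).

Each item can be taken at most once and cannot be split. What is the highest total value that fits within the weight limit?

Check high-value combinations within 13 kg:
- A+D+E: weight 3+4+4=11, value 14+48+14=76
- B+D: weight 8+4=12, value 19+48=67
- A+D: weight 3+4=7, value 14+48=62
- D+E: weight 4+4=8, value 48+14=62
- C+D: weight 8+4=12, value 7+48=55
Best: $76.

$76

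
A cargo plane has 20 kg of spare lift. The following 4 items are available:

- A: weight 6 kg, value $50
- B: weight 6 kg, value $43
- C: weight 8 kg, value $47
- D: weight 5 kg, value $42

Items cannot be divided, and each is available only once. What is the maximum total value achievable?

Check high-value combinations within 20 kg:
- A+B+C: weight 6+6+8=20, value 50+43+47=140
- A+C+D: weight 6+8+5=19, value 50+47+42=139
- A+B+D: weight 6+6+5=17, value 50+43+42=135
Best: $140.

$140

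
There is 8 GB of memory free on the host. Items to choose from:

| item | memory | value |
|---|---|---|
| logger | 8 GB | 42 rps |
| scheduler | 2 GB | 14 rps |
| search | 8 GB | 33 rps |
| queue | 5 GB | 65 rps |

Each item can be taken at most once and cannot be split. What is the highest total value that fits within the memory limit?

Check high-value combinations within 8 GB:
- scheduler+queue: memory 2+5=7, value 14+65=79
- queue: memory 5, value 65
- logger: memory 8, value 42
- search: memory 8, value 33
- scheduler: memory 2, value 14
Best: 79 rps.

79 rps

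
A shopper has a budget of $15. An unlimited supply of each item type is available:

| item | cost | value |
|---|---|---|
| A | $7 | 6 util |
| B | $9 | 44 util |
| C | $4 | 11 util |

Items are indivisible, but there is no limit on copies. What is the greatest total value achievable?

55 util

Best value-per-unit is B at 44/9; filling with it alone gives 1×44 = 44.
Optimal mix: 1×B + 1×C → cost 13, value 55.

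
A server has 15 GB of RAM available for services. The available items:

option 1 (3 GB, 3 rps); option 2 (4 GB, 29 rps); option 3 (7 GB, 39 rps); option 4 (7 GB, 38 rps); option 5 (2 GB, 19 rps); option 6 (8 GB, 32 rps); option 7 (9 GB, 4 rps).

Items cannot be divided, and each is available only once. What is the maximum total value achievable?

87 rps

Check high-value combinations within 15 GB:
- option 2+option 3+option 5: memory 4+7+2=13, value 29+39+19=87
- option 2+option 4+option 5: memory 4+7+2=13, value 29+38+19=86
- option 2+option 5+option 6: memory 4+2+8=14, value 29+19+32=80
Best: 87 rps.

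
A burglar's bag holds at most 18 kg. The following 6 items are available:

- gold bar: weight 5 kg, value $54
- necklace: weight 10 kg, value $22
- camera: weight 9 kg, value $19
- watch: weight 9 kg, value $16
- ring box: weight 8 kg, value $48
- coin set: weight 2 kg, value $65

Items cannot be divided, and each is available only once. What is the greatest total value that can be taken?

Check high-value combinations within 18 kg:
- gold bar+ring box+coin set: weight 5+8+2=15, value 54+48+65=167
- gold bar+necklace+coin set: weight 5+10+2=17, value 54+22+65=141
- gold bar+camera+coin set: weight 5+9+2=16, value 54+19+65=138
- gold bar+watch+coin set: weight 5+9+2=16, value 54+16+65=135
Best: $167.

$167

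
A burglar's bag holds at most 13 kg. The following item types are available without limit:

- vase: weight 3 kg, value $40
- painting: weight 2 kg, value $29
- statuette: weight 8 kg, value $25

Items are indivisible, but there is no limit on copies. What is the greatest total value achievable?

Best value-per-unit is painting at 29/2; filling with it alone gives 6×29 = 174.
Optimal mix: 1×vase + 5×painting → weight 13, value 185.

$185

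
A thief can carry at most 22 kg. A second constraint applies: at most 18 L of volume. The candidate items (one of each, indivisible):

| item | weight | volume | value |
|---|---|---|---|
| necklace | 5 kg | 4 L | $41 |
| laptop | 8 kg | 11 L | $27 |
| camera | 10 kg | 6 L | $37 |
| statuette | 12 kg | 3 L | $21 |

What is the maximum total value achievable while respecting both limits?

Feasible sets respecting both limits:
- necklace+camera: weight 15, volume 10, value 78
- necklace+laptop: weight 13, volume 15, value 68
- laptop+camera: weight 18, volume 17, value 64
- necklace+statuette: weight 17, volume 7, value 62
Best: $78.

$78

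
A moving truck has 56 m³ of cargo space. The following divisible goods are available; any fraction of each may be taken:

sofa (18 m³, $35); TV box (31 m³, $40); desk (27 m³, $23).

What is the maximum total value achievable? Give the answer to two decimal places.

80.96

Take in order of value per unit:
- sofa (35/18 per unit): all 18 → value 35, running total 35.00
- TV box (40/31 per unit): all 31 → value 40, running total 75.00
- desk (23/27 per unit): 7 of 27 → value 7×23/27 = 5.9630, running total 80.96
Total 80.96.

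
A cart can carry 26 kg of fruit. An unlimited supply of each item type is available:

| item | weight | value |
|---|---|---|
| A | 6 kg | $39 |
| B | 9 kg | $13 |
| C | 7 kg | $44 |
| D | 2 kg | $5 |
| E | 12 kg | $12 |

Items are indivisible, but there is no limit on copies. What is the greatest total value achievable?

Best value-per-unit is A at 39/6; filling with it alone gives 4×39 = 156.
Optimal mix: 2×A + 2×C → weight 26, value 166.

$166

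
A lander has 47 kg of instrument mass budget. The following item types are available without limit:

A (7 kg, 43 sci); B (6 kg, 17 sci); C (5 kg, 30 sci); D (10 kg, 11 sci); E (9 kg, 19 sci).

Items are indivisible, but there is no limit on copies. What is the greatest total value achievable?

Best value-per-unit is A at 43/7; filling with it alone gives 6×43 = 258.
Optimal mix: 6×A + 1×C → mass 47, value 288.

288 sci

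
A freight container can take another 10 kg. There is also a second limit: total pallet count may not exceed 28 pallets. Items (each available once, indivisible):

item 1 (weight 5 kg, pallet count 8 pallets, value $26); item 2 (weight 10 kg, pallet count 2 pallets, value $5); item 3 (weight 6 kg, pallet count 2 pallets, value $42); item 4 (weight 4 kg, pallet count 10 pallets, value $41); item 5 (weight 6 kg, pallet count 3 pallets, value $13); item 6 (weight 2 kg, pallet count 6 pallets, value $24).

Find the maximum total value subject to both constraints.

$83

Feasible sets respecting both limits:
- item 3+item 4: weight 10, pallet count 12, value 83
- item 1+item 4: weight 9, pallet count 18, value 67
- item 3+item 6: weight 8, pallet count 8, value 66
Best: $83.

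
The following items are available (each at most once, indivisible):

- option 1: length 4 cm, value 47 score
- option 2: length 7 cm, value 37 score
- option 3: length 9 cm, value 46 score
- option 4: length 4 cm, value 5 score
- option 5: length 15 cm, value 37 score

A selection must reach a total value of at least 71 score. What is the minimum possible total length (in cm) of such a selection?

11

Subsets with value ≥ 71, sorted by total length:
- option 1+option 2: length 11, value 84
- option 1+option 3: length 13, value 93
- option 1+option 2+option 4: length 15, value 89
Minimum length: 11 cm.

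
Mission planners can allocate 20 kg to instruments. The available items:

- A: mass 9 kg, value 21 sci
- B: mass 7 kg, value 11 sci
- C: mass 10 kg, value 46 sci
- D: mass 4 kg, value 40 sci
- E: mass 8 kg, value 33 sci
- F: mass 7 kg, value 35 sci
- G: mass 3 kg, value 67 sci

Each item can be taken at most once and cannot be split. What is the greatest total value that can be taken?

153 sci

Check high-value combinations within 20 kg:
- C+D+G: mass 10+4+3=17, value 46+40+67=153
- C+F+G: mass 10+7+3=20, value 46+35+67=148
- D+F+G: mass 4+7+3=14, value 40+35+67=142
- D+E+G: mass 4+8+3=15, value 40+33+67=140
Best: 153 sci.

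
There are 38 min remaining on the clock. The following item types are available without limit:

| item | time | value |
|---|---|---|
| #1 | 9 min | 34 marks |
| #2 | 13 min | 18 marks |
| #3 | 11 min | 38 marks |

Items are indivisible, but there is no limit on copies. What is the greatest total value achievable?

Best value-per-unit is #1 at 34/9; filling with it alone gives 4×34 = 136.
Optimal mix: 3×#1 + 1×#3 → time 38, value 140.

140 marks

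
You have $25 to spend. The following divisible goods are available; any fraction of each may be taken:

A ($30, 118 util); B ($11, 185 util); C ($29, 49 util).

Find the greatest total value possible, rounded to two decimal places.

240.07

Take in order of value per unit:
- B (185/11 per unit): all 11 → value 185, running total 185.00
- A (118/30 per unit): 14 of 30 → value 14×118/30 = 55.0667, running total 240.07
Total 240.07.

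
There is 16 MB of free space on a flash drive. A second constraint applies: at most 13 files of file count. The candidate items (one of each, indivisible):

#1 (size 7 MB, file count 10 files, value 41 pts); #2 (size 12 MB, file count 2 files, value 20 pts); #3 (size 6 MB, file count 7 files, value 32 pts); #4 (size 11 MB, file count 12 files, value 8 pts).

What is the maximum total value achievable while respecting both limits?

Feasible sets respecting both limits:
- #1: size 7, file count 10, value 41
- #3: size 6, file count 7, value 32
- #2: size 12, file count 2, value 20
- #4: size 11, file count 12, value 8
Best: 41 pts.

41 pts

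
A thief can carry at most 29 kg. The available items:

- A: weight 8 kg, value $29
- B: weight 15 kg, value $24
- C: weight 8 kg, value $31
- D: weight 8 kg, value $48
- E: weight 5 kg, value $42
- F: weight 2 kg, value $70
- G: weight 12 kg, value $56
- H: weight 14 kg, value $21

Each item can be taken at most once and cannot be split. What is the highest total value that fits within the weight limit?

This is a 0/1 knapsack; check combinations near the capacity.
- D+E+F+G: weight 8+5+2+12=27, value 48+42+70+56=216
- C+E+F+G: weight 8+5+2+12=27, value 31+42+70+56=199
- A+E+F+G: weight 8+5+2+12=27, value 29+42+70+56=197
- C+D+E+F: weight 8+8+5+2=23, value 31+48+42+70=191
- A+D+E+F: weight 8+8+5+2=23, value 29+48+42+70=189
Best: $216.

$216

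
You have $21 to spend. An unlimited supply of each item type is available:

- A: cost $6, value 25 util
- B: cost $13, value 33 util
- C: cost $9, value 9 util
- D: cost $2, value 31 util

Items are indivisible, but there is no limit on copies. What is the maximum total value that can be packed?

310 util

Best value-per-unit is D at 31/2, and filling with it alone uses cost 10×2=20. No mix of the others beats 10×31 = 310.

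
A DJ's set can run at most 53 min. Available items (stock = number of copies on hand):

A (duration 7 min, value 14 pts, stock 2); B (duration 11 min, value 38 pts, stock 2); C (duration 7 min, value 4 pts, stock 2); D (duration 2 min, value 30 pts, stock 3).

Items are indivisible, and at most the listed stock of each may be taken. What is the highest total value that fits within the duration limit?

Best selections within duration 53 and stock limits:
- 2×A + 2×B + 1×C + 3×D: duration 49, value 198
- 2×A + 2×B + 3×D: duration 42, value 194
- 1×A + 2×B + 2×C + 3×D: duration 49, value 188
- 1×A + 2×B + 1×C + 3×D: duration 42, value 184
Best: 198 pts.

198 pts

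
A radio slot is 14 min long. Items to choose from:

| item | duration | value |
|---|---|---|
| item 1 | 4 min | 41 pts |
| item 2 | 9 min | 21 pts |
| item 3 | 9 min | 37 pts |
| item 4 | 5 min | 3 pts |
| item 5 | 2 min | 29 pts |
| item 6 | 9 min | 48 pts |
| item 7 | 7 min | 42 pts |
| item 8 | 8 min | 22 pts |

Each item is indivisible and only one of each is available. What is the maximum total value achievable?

112 pts

This is a 0/1 knapsack; check combinations near the capacity.
- item 1+item 5+item 7: duration 4+2+7=13, value 41+29+42=112
- item 1+item 5+item 8: duration 4+2+8=14, value 41+29+22=92
- item 1+item 6: duration 4+9=13, value 41+48=89
Best: 112 pts.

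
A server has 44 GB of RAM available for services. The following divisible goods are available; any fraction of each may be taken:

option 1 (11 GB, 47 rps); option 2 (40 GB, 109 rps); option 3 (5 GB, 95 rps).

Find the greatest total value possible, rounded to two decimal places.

218.30

Take in order of value per unit:
- option 3 (95/5 per unit): all 5 → value 95, running total 95.00
- option 1 (47/11 per unit): all 11 → value 47, running total 142.00
- option 2 (109/40 per unit): 28 of 40 → value 28×109/40 = 76.3000, running total 218.30
Total 218.30.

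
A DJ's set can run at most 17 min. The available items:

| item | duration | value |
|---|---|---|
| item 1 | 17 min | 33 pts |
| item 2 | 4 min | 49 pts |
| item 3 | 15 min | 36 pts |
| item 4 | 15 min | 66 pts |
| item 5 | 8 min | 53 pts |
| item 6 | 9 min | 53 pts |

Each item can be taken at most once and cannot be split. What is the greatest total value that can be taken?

106 pts

Check high-value combinations within 17 min:
- item 5+item 6: duration 8+9=17, value 53+53=106
- item 2+item 5: duration 4+8=12, value 49+53=102
- item 2+item 6: duration 4+9=13, value 49+53=102
- item 4: duration 15, value 66
- item 5: duration 8, value 53
Best: 106 pts.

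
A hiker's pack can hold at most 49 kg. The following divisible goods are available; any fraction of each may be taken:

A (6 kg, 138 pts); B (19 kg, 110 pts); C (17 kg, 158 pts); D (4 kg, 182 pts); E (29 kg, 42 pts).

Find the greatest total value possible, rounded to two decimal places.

592.34

Take in order of value per unit:
- D (182/4 per unit): all 4 → value 182, running total 182.00
- A (138/6 per unit): all 6 → value 138, running total 320.00
- C (158/17 per unit): all 17 → value 158, running total 478.00
- B (110/19 per unit): all 19 → value 110, running total 588.00
- E (42/29 per unit): 3 of 29 → value 3×42/29 = 4.3448, running total 592.34
Total 592.34.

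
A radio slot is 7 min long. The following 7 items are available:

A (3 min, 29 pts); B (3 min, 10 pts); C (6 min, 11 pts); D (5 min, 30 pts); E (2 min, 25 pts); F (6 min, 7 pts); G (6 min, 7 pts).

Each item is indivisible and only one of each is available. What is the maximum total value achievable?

55 pts

Check high-value combinations within 7 min:
- D+E: duration 5+2=7, value 30+25=55
- A+E: duration 3+2=5, value 29+25=54
- A+B: duration 3+3=6, value 29+10=39
Best: 55 pts.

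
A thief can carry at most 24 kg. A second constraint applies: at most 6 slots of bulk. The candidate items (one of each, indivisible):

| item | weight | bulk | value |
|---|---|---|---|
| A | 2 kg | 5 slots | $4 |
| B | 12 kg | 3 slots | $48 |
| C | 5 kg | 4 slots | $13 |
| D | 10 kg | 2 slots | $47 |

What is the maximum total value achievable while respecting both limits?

Feasible sets respecting both limits:
- B+D: weight 22, bulk 5, value 95
- C+D: weight 15, bulk 6, value 60
- B: weight 12, bulk 3, value 48
Best: $95.

$95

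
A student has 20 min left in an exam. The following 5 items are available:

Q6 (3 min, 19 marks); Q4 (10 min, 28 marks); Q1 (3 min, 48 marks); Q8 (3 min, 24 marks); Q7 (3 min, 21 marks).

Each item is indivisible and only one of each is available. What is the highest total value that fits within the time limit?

Check high-value combinations within 20 min:
- Q4+Q1+Q8+Q7: time 10+3+3+3=19, value 28+48+24+21=121
- Q6+Q4+Q1+Q8: time 3+10+3+3=19, value 19+28+48+24=119
- Q6+Q4+Q1+Q7: time 3+10+3+3=19, value 19+28+48+21=116
- Q6+Q1+Q8+Q7: time 3+3+3+3=12, value 19+48+24+21=112
Best: 121 marks.

121 marks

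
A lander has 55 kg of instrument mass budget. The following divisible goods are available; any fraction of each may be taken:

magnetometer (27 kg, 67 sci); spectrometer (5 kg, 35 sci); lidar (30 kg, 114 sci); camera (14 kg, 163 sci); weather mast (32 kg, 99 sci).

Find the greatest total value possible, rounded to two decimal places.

Take in order of value per unit:
- camera (163/14 per unit): all 14 → value 163, running total 163.00
- spectrometer (35/5 per unit): all 5 → value 35, running total 198.00
- lidar (114/30 per unit): all 30 → value 114, running total 312.00
- weather mast (99/32 per unit): 6 of 32 → value 6×99/32 = 18.5625, running total 330.56
Total 330.56.

330.56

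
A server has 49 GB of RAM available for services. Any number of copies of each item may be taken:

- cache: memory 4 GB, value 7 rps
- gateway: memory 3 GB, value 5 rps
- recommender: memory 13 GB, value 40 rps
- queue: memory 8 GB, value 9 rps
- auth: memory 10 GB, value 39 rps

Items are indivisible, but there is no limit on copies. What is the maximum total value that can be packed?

Best value-per-unit is auth at 39/10; filling with it alone gives 4×39 = 156.
Optimal mix: 3×gateway + 4×auth → memory 49, value 171.

171 rps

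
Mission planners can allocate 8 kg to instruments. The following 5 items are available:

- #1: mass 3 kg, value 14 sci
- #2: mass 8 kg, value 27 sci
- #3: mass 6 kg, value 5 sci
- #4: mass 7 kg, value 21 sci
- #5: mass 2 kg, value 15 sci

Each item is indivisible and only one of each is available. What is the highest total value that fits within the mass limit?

This is a 0/1 knapsack; check combinations near the capacity.
- #1+#5: mass 3+2=5, value 14+15=29
- #2: mass 8, value 27
- #4: mass 7, value 21
- #3+#5: mass 6+2=8, value 5+15=20
Best: 29 sci.

29 sci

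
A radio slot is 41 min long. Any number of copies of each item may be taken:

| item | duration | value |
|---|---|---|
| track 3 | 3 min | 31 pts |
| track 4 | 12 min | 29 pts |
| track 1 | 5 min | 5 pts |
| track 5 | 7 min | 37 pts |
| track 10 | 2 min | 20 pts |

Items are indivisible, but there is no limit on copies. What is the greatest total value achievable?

423 pts

Best value-per-unit is track 3 at 31/3; filling with it alone gives 13×31 = 403.
Optimal mix: 13×track 3 + 1×track 10 → duration 41, value 423.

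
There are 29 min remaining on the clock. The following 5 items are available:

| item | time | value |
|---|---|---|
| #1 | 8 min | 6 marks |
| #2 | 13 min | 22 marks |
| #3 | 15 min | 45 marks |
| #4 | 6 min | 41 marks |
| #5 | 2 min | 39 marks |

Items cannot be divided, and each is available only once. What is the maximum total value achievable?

This is a 0/1 knapsack; check combinations near the capacity.
- #3+#4+#5: time 15+6+2=23, value 45+41+39=125
- #1+#2+#4+#5: time 8+13+6+2=29, value 6+22+41+39=108
- #2+#4+#5: time 13+6+2=21, value 22+41+39=102
Best: 125 marks.

125 marks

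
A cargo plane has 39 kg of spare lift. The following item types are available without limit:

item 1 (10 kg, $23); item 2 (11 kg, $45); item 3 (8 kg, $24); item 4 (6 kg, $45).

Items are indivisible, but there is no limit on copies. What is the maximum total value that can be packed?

Best value-per-unit is item 4 at 45/6, and filling with it alone uses weight 6×6=36. No mix of the others beats 6×45 = 270.

$270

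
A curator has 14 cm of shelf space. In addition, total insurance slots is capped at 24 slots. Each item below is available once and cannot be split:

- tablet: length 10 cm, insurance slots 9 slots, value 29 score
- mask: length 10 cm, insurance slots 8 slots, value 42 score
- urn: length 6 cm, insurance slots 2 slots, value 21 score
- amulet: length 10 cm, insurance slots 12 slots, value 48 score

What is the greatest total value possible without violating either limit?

Feasible sets respecting both limits:
- amulet: length 10, insurance slots 12, value 48
- mask: length 10, insurance slots 8, value 42
- tablet: length 10, insurance slots 9, value 29
- urn: length 6, insurance slots 2, value 21
Best: 48 score.

48 score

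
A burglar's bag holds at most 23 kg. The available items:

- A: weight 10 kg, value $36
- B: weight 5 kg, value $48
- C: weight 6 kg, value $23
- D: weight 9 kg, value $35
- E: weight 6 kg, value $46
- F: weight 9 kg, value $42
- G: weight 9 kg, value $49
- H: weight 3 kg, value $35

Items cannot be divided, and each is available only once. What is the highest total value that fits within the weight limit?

This is a 0/1 knapsack; check combinations near the capacity.
- B+E+G+H: weight 5+6+9+3=23, value 48+46+49+35=178
- B+E+F+H: weight 5+6+9+3=23, value 48+46+42+35=171
- B+D+E+H: weight 5+9+6+3=23, value 48+35+46+35=164
Best: $178.

$178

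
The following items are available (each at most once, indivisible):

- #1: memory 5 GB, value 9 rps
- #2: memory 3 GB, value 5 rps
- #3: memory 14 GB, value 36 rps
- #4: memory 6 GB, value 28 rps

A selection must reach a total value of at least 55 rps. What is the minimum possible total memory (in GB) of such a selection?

20

Subsets with value ≥ 55, sorted by total memory:
- #3+#4: memory 20, value 64
- #2+#3+#4: memory 23, value 69
- #1+#3+#4: memory 25, value 73
- #1+#2+#3+#4: memory 28, value 78
Minimum memory: 20 GB.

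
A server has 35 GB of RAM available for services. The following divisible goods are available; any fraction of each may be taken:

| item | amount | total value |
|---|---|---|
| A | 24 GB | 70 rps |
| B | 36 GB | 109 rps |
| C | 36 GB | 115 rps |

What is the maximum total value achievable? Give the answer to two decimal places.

111.81

Take in order of value per unit:
- C (115/36 per unit): 35 of 36 → value 35×115/36 = 111.8056, running total 111.81
Total 111.81.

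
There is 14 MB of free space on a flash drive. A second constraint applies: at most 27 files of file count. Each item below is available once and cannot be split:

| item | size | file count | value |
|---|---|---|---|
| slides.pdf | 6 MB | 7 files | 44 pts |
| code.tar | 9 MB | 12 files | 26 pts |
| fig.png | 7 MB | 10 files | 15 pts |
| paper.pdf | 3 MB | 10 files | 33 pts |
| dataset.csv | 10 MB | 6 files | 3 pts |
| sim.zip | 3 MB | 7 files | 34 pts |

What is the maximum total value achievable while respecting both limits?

Feasible sets respecting both limits:
- slides.pdf+paper.pdf+sim.zip: size 12, file count 24, value 111
- fig.png+paper.pdf+sim.zip: size 13, file count 27, value 82
- slides.pdf+sim.zip: size 9, file count 14, value 78
Best: 111 pts.

111 pts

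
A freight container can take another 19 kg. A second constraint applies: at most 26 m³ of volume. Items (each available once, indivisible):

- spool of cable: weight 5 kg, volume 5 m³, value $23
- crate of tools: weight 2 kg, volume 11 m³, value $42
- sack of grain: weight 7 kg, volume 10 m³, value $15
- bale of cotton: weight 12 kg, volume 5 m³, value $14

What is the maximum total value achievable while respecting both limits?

Feasible sets respecting both limits:
- spool of cable+crate of tools+sack of grain: weight 14, volume 26, value 80
- spool of cable+crate of tools+bale of cotton: weight 19, volume 21, value 79
- spool of cable+crate of tools: weight 7, volume 16, value 65
Best: $80.

$80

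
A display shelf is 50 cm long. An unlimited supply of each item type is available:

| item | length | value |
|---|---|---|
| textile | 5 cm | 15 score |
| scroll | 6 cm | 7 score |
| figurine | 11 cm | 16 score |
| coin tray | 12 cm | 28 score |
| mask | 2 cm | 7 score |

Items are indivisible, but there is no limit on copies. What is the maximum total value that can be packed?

Best value-per-unit is mask at 7/2, and filling with it alone uses length 25×2=50. No mix of the others beats 25×7 = 175.

175 score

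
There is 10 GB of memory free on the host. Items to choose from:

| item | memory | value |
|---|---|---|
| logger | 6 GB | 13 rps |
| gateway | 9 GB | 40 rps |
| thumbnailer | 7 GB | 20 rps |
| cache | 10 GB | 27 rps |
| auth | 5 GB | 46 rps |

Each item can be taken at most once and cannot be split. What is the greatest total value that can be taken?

Check high-value combinations within 10 GB:
- auth: memory 5, value 46
- gateway: memory 9, value 40
- cache: memory 10, value 27
Best: 46 rps.

46 rps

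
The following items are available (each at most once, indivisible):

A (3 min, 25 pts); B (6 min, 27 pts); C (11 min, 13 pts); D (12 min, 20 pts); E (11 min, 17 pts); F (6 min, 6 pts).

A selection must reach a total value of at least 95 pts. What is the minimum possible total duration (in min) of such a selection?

Subsets with value ≥ 95, sorted by total duration:
- A+B+D+E+F: duration 38, value 95
- A+B+C+D+E: duration 43, value 102
- A+B+C+D+E+F: duration 49, value 108
Minimum duration: 38 min.

38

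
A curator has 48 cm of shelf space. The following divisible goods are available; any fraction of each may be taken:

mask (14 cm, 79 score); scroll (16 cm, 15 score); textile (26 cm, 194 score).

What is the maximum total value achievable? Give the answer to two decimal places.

280.50

Take in order of value per unit:
- textile (194/26 per unit): all 26 → value 194, running total 194.00
- mask (79/14 per unit): all 14 → value 79, running total 273.00
- scroll (15/16 per unit): 8 of 16 → value 8×15/16 = 7.5000, running total 280.50
Total 280.50.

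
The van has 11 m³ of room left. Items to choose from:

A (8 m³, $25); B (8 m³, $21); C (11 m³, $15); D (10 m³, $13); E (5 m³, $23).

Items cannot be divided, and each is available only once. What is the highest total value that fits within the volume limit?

This is a 0/1 knapsack; check combinations near the capacity.
- A: volume 8, value 25
- E: volume 5, value 23
- B: volume 8, value 21
- C: volume 11, value 15
- D: volume 10, value 13
Best: $25.

$25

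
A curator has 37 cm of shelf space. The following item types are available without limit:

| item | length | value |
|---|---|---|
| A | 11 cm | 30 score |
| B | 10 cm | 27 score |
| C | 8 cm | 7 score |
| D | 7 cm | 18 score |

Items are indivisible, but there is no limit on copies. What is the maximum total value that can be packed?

Best value-per-unit is A at 30/11; filling with it alone gives 3×30 = 90.
Optimal mix: 3×B + 1×D → length 37, value 99.

99 score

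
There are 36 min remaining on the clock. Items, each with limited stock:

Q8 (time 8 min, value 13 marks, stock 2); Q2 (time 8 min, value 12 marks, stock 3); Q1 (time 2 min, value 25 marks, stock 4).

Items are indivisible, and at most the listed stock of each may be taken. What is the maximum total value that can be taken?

Top feasible selections:
- 2×Q8 + 1×Q2 + 4×Q1: time 32, value 138
- 1×Q8 + 2×Q2 + 4×Q1: time 32, value 137
- 3×Q2 + 4×Q1: time 32, value 136
- 2×Q8 + 4×Q1: time 24, value 126
Best: 138 marks.

138 marks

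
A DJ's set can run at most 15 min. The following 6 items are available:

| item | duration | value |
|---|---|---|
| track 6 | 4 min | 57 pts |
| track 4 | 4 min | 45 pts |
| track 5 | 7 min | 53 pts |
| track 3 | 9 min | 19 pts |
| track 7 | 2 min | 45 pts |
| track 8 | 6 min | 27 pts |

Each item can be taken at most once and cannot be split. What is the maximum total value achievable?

This is a 0/1 knapsack; check combinations near the capacity.
- track 6+track 5+track 7: duration 4+7+2=13, value 57+53+45=155
- track 6+track 4+track 5: duration 4+4+7=15, value 57+45+53=155
- track 6+track 4+track 7: duration 4+4+2=10, value 57+45+45=147
- track 4+track 5+track 7: duration 4+7+2=13, value 45+53+45=143
- track 6+track 7+track 8: duration 4+2+6=12, value 57+45+27=129
Best: 155 pts.

155 pts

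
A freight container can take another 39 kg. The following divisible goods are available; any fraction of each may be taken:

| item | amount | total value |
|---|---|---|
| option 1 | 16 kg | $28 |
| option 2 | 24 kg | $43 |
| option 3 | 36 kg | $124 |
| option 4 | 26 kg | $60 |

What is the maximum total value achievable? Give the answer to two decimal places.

Take in order of value per unit:
- option 3 (124/36 per unit): all 36 → value 124, running total 124.00
- option 4 (60/26 per unit): 3 of 26 → value 3×60/26 = 6.9231, running total 130.92
Total 130.92.

130.92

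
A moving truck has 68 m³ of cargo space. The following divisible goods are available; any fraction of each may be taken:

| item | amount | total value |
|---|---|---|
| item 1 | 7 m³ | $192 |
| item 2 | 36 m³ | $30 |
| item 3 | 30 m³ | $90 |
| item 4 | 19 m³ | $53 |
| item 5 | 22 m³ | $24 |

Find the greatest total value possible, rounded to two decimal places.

348.09

Take in order of value per unit:
- item 1 (192/7 per unit): all 7 → value 192, running total 192.00
- item 3 (90/30 per unit): all 30 → value 90, running total 282.00
- item 4 (53/19 per unit): all 19 → value 53, running total 335.00
- item 5 (24/22 per unit): 12 of 22 → value 12×24/22 = 13.0909, running total 348.09
Total 348.09.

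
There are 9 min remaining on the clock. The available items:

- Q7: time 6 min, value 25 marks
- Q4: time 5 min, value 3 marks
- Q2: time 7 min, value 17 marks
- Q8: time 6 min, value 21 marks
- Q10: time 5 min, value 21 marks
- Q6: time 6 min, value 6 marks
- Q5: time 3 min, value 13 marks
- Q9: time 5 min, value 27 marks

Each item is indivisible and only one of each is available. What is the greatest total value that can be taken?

Check high-value combinations within 9 min:
- Q5+Q9: time 3+5=8, value 13+27=40
- Q7+Q5: time 6+3=9, value 25+13=38
- Q10+Q5: time 5+3=8, value 21+13=34
- Q8+Q5: time 6+3=9, value 21+13=34
- Q9: time 5, value 27
Best: 40 marks.

40 marks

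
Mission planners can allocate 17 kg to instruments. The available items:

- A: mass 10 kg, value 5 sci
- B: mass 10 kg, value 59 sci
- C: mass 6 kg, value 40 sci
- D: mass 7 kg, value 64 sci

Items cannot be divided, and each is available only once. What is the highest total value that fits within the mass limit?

This is a 0/1 knapsack; check combinations near the capacity.
- B+D: mass 10+7=17, value 59+64=123
- C+D: mass 6+7=13, value 40+64=104
- B+C: mass 10+6=16, value 59+40=99
Best: 123 sci.

123 sci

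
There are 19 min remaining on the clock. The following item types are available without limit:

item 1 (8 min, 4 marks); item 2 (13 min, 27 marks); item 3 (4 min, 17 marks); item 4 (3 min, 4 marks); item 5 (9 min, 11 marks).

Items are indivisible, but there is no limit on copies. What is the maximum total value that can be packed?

Best value-per-unit is item 3 at 17/4; filling with it alone gives 4×17 = 68.
Optimal mix: 4×item 3 + 1×item 4 → time 19, value 72.

72 marks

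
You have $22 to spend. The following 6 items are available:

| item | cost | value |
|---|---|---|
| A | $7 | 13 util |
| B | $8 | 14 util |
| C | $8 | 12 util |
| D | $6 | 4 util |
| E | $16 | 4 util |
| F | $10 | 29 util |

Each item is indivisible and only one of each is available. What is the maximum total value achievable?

This is a 0/1 knapsack; check combinations near the capacity.
- B+F: cost 8+10=18, value 14+29=43
- A+F: cost 7+10=17, value 13+29=42
- C+F: cost 8+10=18, value 12+29=41
- D+F: cost 6+10=16, value 4+29=33
- A+B+D: cost 7+8+6=21, value 13+14+4=31
Best: 43 util.

43 util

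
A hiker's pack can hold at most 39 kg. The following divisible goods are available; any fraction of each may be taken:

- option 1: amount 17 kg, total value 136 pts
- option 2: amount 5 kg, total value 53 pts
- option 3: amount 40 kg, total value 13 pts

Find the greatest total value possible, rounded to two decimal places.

194.53

Take in order of value per unit:
- option 2 (53/5 per unit): all 5 → value 53, running total 53.00
- option 1 (136/17 per unit): all 17 → value 136, running total 189.00
- option 3 (13/40 per unit): 17 of 40 → value 17×13/40 = 5.5250, running total 194.53
Total 194.53.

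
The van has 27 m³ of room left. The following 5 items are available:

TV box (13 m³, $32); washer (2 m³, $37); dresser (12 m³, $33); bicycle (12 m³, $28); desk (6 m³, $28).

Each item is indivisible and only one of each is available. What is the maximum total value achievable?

Check high-value combinations within 27 m³:
- TV box+washer+dresser: volume 13+2+12=27, value 32+37+33=102
- washer+dresser+desk: volume 2+12+6=20, value 37+33+28=98
- washer+dresser+bicycle: volume 2+12+12=26, value 37+33+28=98
Best: $102.

$102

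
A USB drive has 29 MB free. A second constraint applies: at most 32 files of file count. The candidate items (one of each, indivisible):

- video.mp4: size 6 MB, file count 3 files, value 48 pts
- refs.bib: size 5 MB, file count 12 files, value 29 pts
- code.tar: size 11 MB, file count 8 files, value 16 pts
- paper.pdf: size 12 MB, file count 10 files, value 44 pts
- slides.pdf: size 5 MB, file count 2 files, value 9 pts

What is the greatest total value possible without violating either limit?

130 pts

Feasible sets respecting both limits:
- video.mp4+refs.bib+paper.pdf+slides.pdf: size 28, file count 27, value 130
- video.mp4+refs.bib+paper.pdf: size 23, file count 25, value 121
- video.mp4+code.tar+paper.pdf: size 29, file count 21, value 108
Best: 130 pts.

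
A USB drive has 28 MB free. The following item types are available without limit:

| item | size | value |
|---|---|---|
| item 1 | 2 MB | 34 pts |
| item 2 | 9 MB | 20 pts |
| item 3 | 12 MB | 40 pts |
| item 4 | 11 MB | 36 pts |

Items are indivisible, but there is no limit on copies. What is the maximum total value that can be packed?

Best value-per-unit is item 1 at 34/2, and filling with it alone uses size 14×2=28. No mix of the others beats 14×34 = 476.

476 pts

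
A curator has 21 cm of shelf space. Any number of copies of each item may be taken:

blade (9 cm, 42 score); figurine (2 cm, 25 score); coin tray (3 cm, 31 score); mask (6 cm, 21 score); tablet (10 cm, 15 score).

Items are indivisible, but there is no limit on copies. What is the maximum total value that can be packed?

Best value-per-unit is figurine at 25/2; filling with it alone gives 10×25 = 250.
Optimal mix: 9×figurine + 1×coin tray → length 21, value 256.

256 score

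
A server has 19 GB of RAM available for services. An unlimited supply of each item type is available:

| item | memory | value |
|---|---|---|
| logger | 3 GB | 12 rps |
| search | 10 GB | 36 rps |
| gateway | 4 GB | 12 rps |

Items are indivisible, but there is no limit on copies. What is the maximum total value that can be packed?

Best value-per-unit is logger at 12/3, and filling with it alone uses memory 6×3=18. No mix of the others beats 6×12 = 72.

72 rps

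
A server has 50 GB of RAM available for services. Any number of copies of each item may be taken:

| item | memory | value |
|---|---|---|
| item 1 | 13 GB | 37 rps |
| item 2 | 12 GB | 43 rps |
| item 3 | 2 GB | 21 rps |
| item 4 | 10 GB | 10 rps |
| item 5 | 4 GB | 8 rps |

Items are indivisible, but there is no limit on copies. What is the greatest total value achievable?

525 rps

Best value-per-unit is item 3 at 21/2, and filling with it alone uses memory 25×2=50. No mix of the others beats 25×21 = 525.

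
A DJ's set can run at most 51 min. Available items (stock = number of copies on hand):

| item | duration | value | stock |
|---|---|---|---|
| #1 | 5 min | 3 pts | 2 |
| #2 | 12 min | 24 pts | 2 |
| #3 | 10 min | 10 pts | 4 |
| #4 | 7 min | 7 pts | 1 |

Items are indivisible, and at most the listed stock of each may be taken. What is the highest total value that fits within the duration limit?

75 pts

Best selections within duration 51 and stock limits:
- 2×#2 + 2×#3 + 1×#4: duration 51, value 75
- 1×#1 + 2×#2 + 2×#3: duration 49, value 71
- 2×#1 + 2×#2 + 1×#3 + 1×#4: duration 51, value 71
- 2×#2 + 2×#3: duration 44, value 68
Best: 75 pts.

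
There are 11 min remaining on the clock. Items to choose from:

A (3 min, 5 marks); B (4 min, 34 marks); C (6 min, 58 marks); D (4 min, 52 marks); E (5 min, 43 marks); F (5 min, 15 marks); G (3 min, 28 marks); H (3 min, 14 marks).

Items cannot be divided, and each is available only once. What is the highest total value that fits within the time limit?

114 marks

This is a 0/1 knapsack; check combinations near the capacity.
- B+D+G: time 4+4+3=11, value 34+52+28=114
- C+D: time 6+4=10, value 58+52=110
- C+E: time 6+5=11, value 58+43=101
- B+D+H: time 4+4+3=11, value 34+52+14=100
- D+E: time 4+5=9, value 52+43=95
Best: 114 marks.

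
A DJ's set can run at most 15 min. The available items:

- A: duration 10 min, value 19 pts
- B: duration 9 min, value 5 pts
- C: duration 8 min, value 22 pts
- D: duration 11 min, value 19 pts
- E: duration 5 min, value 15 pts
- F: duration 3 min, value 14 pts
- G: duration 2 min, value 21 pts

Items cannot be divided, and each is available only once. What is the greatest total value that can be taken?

This is a 0/1 knapsack; check combinations near the capacity.
- C+E+G: duration 8+5+2=15, value 22+15+21=58
- C+F+G: duration 8+3+2=13, value 22+14+21=57
- A+F+G: duration 10+3+2=15, value 19+14+21=54
Best: 58 pts.

58 pts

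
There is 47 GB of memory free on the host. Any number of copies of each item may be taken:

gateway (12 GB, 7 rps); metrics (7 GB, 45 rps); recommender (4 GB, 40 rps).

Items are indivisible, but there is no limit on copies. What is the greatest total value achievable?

445 rps

Best value-per-unit is recommender at 40/4; filling with it alone gives 11×40 = 440.
Optimal mix: 1×metrics + 10×recommender → memory 47, value 445.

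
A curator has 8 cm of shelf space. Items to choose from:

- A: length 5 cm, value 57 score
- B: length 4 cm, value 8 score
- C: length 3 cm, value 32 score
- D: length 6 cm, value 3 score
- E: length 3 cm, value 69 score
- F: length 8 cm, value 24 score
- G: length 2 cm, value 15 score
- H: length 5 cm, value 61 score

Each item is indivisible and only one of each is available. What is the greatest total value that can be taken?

Check high-value combinations within 8 cm:
- E+H: length 3+5=8, value 69+61=130
- A+E: length 5+3=8, value 57+69=126
- C+E+G: length 3+3+2=8, value 32+69+15=116
Best: 130 score.

130 score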